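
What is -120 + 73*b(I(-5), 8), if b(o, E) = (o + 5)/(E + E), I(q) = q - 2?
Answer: -1033/8 ≈ -129.13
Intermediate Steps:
I(q) = -2 + q
b(o, E) = (5 + o)/(2*E) (b(o, E) = (5 + o)/((2*E)) = (5 + o)*(1/(2*E)) = (5 + o)/(2*E))
-120 + 73*b(I(-5), 8) = -120 + 73*((1/2)*(5 + (-2 - 5))/8) = -120 + 73*((1/2)*(1/8)*(5 - 7)) = -120 + 73*((1/2)*(1/8)*(-2)) = -120 + 73*(-1/8) = -120 - 73/8 = -1033/8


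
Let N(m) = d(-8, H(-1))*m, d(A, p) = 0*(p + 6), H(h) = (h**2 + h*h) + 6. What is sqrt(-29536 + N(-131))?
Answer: 4*I*sqrt(1846) ≈ 171.86*I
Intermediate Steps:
H(h) = 6 + 2*h**2 (H(h) = (h**2 + h**2) + 6 = 2*h**2 + 6 = 6 + 2*h**2)
d(A, p) = 0 (d(A, p) = 0*(6 + p) = 0)
N(m) = 0 (N(m) = 0*m = 0)
sqrt(-29536 + N(-131)) = sqrt(-29536 + 0) = sqrt(-29536) = 4*I*sqrt(1846)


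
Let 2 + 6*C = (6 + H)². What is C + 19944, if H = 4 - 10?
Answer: 59831/3 ≈ 19944.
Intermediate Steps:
H = -6
C = -⅓ (C = -⅓ + (6 - 6)²/6 = -⅓ + (⅙)*0² = -⅓ + (⅙)*0 = -⅓ + 0 = -⅓ ≈ -0.33333)
C + 19944 = -⅓ + 19944 = 59831/3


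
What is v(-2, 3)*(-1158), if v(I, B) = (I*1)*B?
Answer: 6948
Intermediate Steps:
v(I, B) = B*I (v(I, B) = I*B = B*I)
v(-2, 3)*(-1158) = (3*(-2))*(-1158) = -6*(-1158) = 6948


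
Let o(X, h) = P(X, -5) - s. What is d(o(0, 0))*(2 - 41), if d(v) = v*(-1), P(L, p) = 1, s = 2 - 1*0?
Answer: -39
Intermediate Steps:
s = 2 (s = 2 + 0 = 2)
o(X, h) = -1 (o(X, h) = 1 - 1*2 = 1 - 2 = -1)
d(v) = -v
d(o(0, 0))*(2 - 41) = (-1*(-1))*(2 - 41) = 1*(-39) = -39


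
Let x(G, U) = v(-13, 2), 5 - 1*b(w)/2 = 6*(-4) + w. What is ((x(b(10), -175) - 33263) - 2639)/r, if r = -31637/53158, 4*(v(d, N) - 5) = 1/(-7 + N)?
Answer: 19082153839/316370 ≈ 60316.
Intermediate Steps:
b(w) = 58 - 2*w (b(w) = 10 - 2*(6*(-4) + w) = 10 - 2*(-24 + w) = 10 + (48 - 2*w) = 58 - 2*w)
v(d, N) = 5 + 1/(4*(-7 + N))
x(G, U) = 99/20 (x(G, U) = (-139 + 20*2)/(4*(-7 + 2)) = (1/4)*(-139 + 40)/(-5) = (1/4)*(-1/5)*(-99) = 99/20)
r = -31637/53158 (r = -31637*1/53158 = -31637/53158 ≈ -0.59515)
((x(b(10), -175) - 33263) - 2639)/r = ((99/20 - 33263) - 2639)/(-31637/53158) = (-665161/20 - 2639)*(-53158/31637) = -717941/20*(-53158/31637) = 19082153839/316370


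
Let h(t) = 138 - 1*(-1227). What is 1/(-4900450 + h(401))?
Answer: -1/4899085 ≈ -2.0412e-7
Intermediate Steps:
h(t) = 1365 (h(t) = 138 + 1227 = 1365)
1/(-4900450 + h(401)) = 1/(-4900450 + 1365) = 1/(-4899085) = -1/4899085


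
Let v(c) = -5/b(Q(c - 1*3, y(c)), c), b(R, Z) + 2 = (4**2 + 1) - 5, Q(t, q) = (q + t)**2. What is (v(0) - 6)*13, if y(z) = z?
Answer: -169/2 ≈ -84.500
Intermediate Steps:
b(R, Z) = 10 (b(R, Z) = -2 + ((4**2 + 1) - 5) = -2 + ((16 + 1) - 5) = -2 + (17 - 5) = -2 + 12 = 10)
v(c) = -1/2 (v(c) = -5/10 = -5*1/10 = -1/2)
(v(0) - 6)*13 = (-1/2 - 6)*13 = -13/2*13 = -169/2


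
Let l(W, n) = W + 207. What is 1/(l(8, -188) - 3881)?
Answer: -1/3666 ≈ -0.00027278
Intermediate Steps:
l(W, n) = 207 + W
1/(l(8, -188) - 3881) = 1/((207 + 8) - 3881) = 1/(215 - 3881) = 1/(-3666) = -1/3666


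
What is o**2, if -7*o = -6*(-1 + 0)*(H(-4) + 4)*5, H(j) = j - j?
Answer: 14400/49 ≈ 293.88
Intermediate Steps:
H(j) = 0
o = -120/7 (o = -(-6*(-1 + 0)*(0 + 4))*5/7 = -(-(-6)*4)*5/7 = -(-6*(-4))*5/7 = -24*5/7 = -1/7*120 = -120/7 ≈ -17.143)
o**2 = (-120/7)**2 = 14400/49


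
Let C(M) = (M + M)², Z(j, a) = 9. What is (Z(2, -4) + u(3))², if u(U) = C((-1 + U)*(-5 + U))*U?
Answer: 40401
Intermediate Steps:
C(M) = 4*M² (C(M) = (2*M)² = 4*M²)
u(U) = 4*U*(-1 + U)²*(-5 + U)² (u(U) = (4*((-1 + U)*(-5 + U))²)*U = (4*((-1 + U)²*(-5 + U)²))*U = (4*(-1 + U)²*(-5 + U)²)*U = 4*U*(-1 + U)²*(-5 + U)²)
(Z(2, -4) + u(3))² = (9 + 4*3*(5 + 3² - 6*3)²)² = (9 + 4*3*(5 + 9 - 18)²)² = (9 + 4*3*(-4)²)² = (9 + 4*3*16)² = (9 + 192)² = 201² = 40401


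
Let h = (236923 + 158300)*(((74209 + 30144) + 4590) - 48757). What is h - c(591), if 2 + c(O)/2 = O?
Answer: 23786890300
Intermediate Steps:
c(O) = -4 + 2*O
h = 23786891478 (h = 395223*((104353 + 4590) - 48757) = 395223*(108943 - 48757) = 395223*60186 = 23786891478)
h - c(591) = 23786891478 - (-4 + 2*591) = 23786891478 - (-4 + 1182) = 23786891478 - 1*1178 = 23786891478 - 1178 = 23786890300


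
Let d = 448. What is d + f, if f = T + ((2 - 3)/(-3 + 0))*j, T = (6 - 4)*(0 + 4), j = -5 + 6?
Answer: 1369/3 ≈ 456.33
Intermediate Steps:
j = 1
T = 8 (T = 2*4 = 8)
f = 25/3 (f = 8 + ((2 - 3)/(-3 + 0))*1 = 8 - 1/(-3)*1 = 8 - 1*(-⅓)*1 = 8 + (⅓)*1 = 8 + ⅓ = 25/3 ≈ 8.3333)
d + f = 448 + 25/3 = 1369/3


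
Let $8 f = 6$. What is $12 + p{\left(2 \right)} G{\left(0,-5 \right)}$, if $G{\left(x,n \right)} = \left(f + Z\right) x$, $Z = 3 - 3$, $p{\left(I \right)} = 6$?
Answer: $12$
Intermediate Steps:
$f = \frac{3}{4}$ ($f = \frac{1}{8} \cdot 6 = \frac{3}{4} \approx 0.75$)
$Z = 0$
$G{\left(x,n \right)} = \frac{3 x}{4}$ ($G{\left(x,n \right)} = \left(\frac{3}{4} + 0\right) x = \frac{3 x}{4}$)
$12 + p{\left(2 \right)} G{\left(0,-5 \right)} = 12 + 6 \cdot \frac{3}{4} \cdot 0 = 12 + 6 \cdot 0 = 12 + 0 = 12$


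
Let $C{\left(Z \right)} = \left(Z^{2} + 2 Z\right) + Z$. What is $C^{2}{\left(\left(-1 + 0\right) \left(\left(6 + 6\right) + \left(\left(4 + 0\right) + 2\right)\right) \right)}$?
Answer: $72900$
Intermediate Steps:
$C{\left(Z \right)} = Z^{2} + 3 Z$
$C^{2}{\left(\left(-1 + 0\right) \left(\left(6 + 6\right) + \left(\left(4 + 0\right) + 2\right)\right) \right)} = \left(\left(-1 + 0\right) \left(\left(6 + 6\right) + \left(\left(4 + 0\right) + 2\right)\right) \left(3 + \left(-1 + 0\right) \left(\left(6 + 6\right) + \left(\left(4 + 0\right) + 2\right)\right)\right)\right)^{2} = \left(- (12 + \left(4 + 2\right)) \left(3 - \left(12 + \left(4 + 2\right)\right)\right)\right)^{2} = \left(- (12 + 6) \left(3 - \left(12 + 6\right)\right)\right)^{2} = \left(\left(-1\right) 18 \left(3 - 18\right)\right)^{2} = \left(- 18 \left(3 - 18\right)\right)^{2} = \left(\left(-18\right) \left(-15\right)\right)^{2} = 270^{2} = 72900$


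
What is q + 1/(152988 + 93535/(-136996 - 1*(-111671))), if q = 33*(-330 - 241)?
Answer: -14600790856394/774865513 ≈ -18843.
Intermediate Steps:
q = -18843 (q = 33*(-571) = -18843)
q + 1/(152988 + 93535/(-136996 - 1*(-111671))) = -18843 + 1/(152988 + 93535/(-136996 - 1*(-111671))) = -18843 + 1/(152988 + 93535/(-136996 + 111671)) = -18843 + 1/(152988 + 93535/(-25325)) = -18843 + 1/(152988 + 93535*(-1/25325)) = -18843 + 1/(152988 - 18707/5065) = -18843 + 1/(774865513/5065) = -18843 + 5065/774865513 = -14600790856394/774865513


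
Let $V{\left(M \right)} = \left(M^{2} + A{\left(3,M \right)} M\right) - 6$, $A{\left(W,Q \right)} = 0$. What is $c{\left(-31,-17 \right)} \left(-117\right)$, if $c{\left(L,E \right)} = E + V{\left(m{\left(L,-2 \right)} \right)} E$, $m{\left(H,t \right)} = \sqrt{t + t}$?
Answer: $-17901$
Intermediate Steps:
$m{\left(H,t \right)} = \sqrt{2} \sqrt{t}$ ($m{\left(H,t \right)} = \sqrt{2 t} = \sqrt{2} \sqrt{t}$)
$V{\left(M \right)} = -6 + M^{2}$ ($V{\left(M \right)} = \left(M^{2} + 0 M\right) - 6 = \left(M^{2} + 0\right) - 6 = M^{2} - 6 = -6 + M^{2}$)
$c{\left(L,E \right)} = - 9 E$ ($c{\left(L,E \right)} = E + \left(-6 + \left(\sqrt{2} \sqrt{-2}\right)^{2}\right) E = E + \left(-6 + \left(\sqrt{2} i \sqrt{2}\right)^{2}\right) E = E + \left(-6 + \left(2 i\right)^{2}\right) E = E + \left(-6 - 4\right) E = E - 10 E = - 9 E$)
$c{\left(-31,-17 \right)} \left(-117\right) = \left(-9\right) \left(-17\right) \left(-117\right) = 153 \left(-117\right) = -17901$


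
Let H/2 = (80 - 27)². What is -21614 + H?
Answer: -15996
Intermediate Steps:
H = 5618 (H = 2*(80 - 27)² = 2*53² = 2*2809 = 5618)
-21614 + H = -21614 + 5618 = -15996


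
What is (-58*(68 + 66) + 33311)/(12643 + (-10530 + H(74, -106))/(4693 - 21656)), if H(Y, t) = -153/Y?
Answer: 32058136218/15871056839 ≈ 2.0199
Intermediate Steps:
(-58*(68 + 66) + 33311)/(12643 + (-10530 + H(74, -106))/(4693 - 21656)) = (-58*(68 + 66) + 33311)/(12643 + (-10530 - 153/74)/(4693 - 21656)) = (-58*134 + 33311)/(12643 + (-10530 - 153*1/74)/(-16963)) = (-7772 + 33311)/(12643 + (-10530 - 153/74)*(-1/16963)) = 25539/(12643 - 779373/74*(-1/16963)) = 25539/(12643 + 779373/1255262) = 25539/(15871056839/1255262) = 25539*(1255262/15871056839) = 32058136218/15871056839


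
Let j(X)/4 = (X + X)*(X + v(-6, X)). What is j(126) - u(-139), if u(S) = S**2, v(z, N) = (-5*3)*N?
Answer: -1797433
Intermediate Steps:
v(z, N) = -15*N
j(X) = -112*X**2 (j(X) = 4*((X + X)*(X - 15*X)) = 4*((2*X)*(-14*X)) = 4*(-28*X**2) = -112*X**2)
j(126) - u(-139) = -112*126**2 - 1*(-139)**2 = -112*15876 - 1*19321 = -1778112 - 19321 = -1797433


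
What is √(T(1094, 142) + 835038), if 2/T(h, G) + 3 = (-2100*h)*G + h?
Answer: 2*√23119044332687891965/10523539 ≈ 913.80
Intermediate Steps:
T(h, G) = 2/(-3 + h - 2100*G*h) (T(h, G) = 2/(-3 + ((-2100*h)*G + h)) = 2/(-3 + (-2100*G*h + h)) = 2/(-3 + (h - 2100*G*h)) = 2/(-3 + h - 2100*G*h))
√(T(1094, 142) + 835038) = √(-2/(3 - 1*1094 + 2100*142*1094) + 835038) = √(-2/(3 - 1094 + 326230800) + 835038) = √(-2/326229709 + 835038) = √(272414203743940/326229709) = 2*√23119044332687891965/10523539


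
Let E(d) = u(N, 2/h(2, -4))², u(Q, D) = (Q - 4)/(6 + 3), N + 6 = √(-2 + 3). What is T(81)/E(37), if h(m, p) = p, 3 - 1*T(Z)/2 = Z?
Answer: -156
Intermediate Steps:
N = -5 (N = -6 + √(-2 + 3) = -6 + √1 = -6 + 1 = -5)
T(Z) = 6 - 2*Z
u(Q, D) = -4/9 + Q/9 (u(Q, D) = (-4 + Q)/9 = (-4 + Q)*(⅑) = -4/9 + Q/9)
E(d) = 1 (E(d) = (-4/9 + (⅑)*(-5))² = (-4/9 - 5/9)² = (-1)² = 1)
T(81)/E(37) = (6 - 2*81)/1 = (6 - 162)*1 = -156*1 = -156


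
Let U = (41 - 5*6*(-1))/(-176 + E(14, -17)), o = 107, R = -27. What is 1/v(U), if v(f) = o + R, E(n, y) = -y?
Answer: 1/80 ≈ 0.012500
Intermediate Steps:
U = -71/159 (U = (41 - 5*6*(-1))/(-176 - 1*(-17)) = (41 - 30*(-1))/(-176 + 17) = (41 + 30)/(-159) = 71*(-1/159) = -71/159 ≈ -0.44654)
v(f) = 80 (v(f) = 107 - 27 = 80)
1/v(U) = 1/80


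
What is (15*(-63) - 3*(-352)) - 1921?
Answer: -1810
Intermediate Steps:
(15*(-63) - 3*(-352)) - 1921 = (-945 + 1056) - 1921 = 111 - 1921 = -1810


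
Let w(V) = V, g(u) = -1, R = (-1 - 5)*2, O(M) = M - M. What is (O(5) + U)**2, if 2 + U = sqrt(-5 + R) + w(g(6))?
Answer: (3 - I*sqrt(17))**2 ≈ -8.0 - 24.739*I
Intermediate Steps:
O(M) = 0
R = -12 (R = -6*2 = -12)
U = -3 + I*sqrt(17) (U = -2 + (sqrt(-5 - 12) - 1) = -2 + (sqrt(-17) - 1) = -2 + (I*sqrt(17) - 1) = -2 + (-1 + I*sqrt(17)) = -3 + I*sqrt(17) ≈ -3.0 + 4.1231*I)
(O(5) + U)**2 = (0 + (-3 + I*sqrt(17)))**2 = (-3 + I*sqrt(17))**2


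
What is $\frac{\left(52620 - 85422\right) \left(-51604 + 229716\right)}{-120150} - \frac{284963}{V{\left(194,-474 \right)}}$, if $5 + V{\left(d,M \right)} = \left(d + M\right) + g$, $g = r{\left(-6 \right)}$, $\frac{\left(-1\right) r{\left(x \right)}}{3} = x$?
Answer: $\frac{995110529}{20025} \approx 49693.0$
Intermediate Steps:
$r{\left(x \right)} = - 3 x$
$g = 18$ ($g = \left(-3\right) \left(-6\right) = 18$)
$V{\left(d,M \right)} = 13 + M + d$ ($V{\left(d,M \right)} = -5 + \left(\left(d + M\right) + 18\right) = -5 + \left(\left(M + d\right) + 18\right) = -5 + \left(18 + M + d\right) = 13 + M + d$)
$\frac{\left(52620 - 85422\right) \left(-51604 + 229716\right)}{-120150} - \frac{284963}{V{\left(194,-474 \right)}} = \frac{\left(52620 - 85422\right) \left(-51604 + 229716\right)}{-120150} - \frac{284963}{13 - 474 + 194} = \left(-32802\right) 178112 \left(- \frac{1}{120150}\right) - \frac{284963}{-267} = \left(-5842429824\right) \left(- \frac{1}{120150}\right) - - \frac{284963}{267} = \frac{973738304}{20025} + \frac{284963}{267} = \frac{995110529}{20025}$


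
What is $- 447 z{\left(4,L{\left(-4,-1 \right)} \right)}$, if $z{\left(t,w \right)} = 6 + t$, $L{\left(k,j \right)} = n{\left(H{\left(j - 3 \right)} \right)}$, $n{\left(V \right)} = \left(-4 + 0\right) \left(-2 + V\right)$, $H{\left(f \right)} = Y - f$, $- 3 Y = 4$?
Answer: $-4470$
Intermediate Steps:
$Y = - \frac{4}{3}$ ($Y = \left(- \frac{1}{3}\right) 4 = - \frac{4}{3} \approx -1.3333$)
$H{\left(f \right)} = - \frac{4}{3} - f$
$n{\left(V \right)} = 8 - 4 V$ ($n{\left(V \right)} = - 4 \left(-2 + V\right) = 8 - 4 V$)
$L{\left(k,j \right)} = \frac{4}{3} + 4 j$ ($L{\left(k,j \right)} = 8 - 4 \left(- \frac{4}{3} - \left(j - 3\right)\right) = 8 - 4 \left(- \frac{4}{3} - \left(-3 + j\right)\right) = 8 - 4 \left(\frac{5}{3} - j\right) = 8 + \left(- \frac{20}{3} + 4 j\right) = \frac{4}{3} + 4 j$)
$- 447 z{\left(4,L{\left(-4,-1 \right)} \right)} = - 447 \left(6 + 4\right) = \left(-447\right) 10 = -4470$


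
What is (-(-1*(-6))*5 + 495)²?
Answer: 216225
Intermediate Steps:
(-(-1*(-6))*5 + 495)² = (-6*5 + 495)² = (-1*30 + 495)² = (-30 + 495)² = 465² = 216225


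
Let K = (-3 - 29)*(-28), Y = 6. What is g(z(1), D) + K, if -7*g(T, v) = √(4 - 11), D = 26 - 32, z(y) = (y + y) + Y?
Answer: 896 - I*√7/7 ≈ 896.0 - 0.37796*I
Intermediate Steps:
z(y) = 6 + 2*y (z(y) = (y + y) + 6 = 2*y + 6 = 6 + 2*y)
D = -6
g(T, v) = -I*√7/7 (g(T, v) = -√(4 - 11)/7 = -I*√7/7)
K = 896 (K = -32*(-28) = 896)
g(z(1), D) + K = -I*√7/7 + 896 = 896 - I*√7/7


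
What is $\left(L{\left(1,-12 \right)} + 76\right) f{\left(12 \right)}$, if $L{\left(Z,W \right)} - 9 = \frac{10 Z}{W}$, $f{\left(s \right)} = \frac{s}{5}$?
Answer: $202$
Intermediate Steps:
$f{\left(s \right)} = \frac{s}{5}$ ($f{\left(s \right)} = s \frac{1}{5} = \frac{s}{5}$)
$L{\left(Z,W \right)} = 9 + \frac{10 Z}{W}$
$\left(L{\left(1,-12 \right)} + 76\right) f{\left(12 \right)} = \left(\left(9 + 10 \cdot 1 \frac{1}{-12}\right) + 76\right) \frac{1}{5} \cdot 12 = \left(\left(9 + 10 \cdot 1 \left(- \frac{1}{12}\right)\right) + 76\right) \frac{12}{5} = \left(\left(9 - \frac{5}{6}\right) + 76\right) \frac{12}{5} = \left(\frac{49}{6} + 76\right) \frac{12}{5} = \frac{505}{6} \cdot \frac{12}{5} = 202$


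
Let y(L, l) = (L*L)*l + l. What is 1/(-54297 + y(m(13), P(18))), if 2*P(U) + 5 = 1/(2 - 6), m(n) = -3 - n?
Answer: -8/439773 ≈ -1.8191e-5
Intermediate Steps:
P(U) = -21/8 (P(U) = -5/2 + 1/(2*(2 - 6)) = -5/2 + (1/2)/(-4) = -5/2 + (1/2)*(-1/4) = -5/2 - 1/8 = -21/8)
y(L, l) = l + l*L**2 (y(L, l) = L**2*l + l = l*L**2 + l = l + l*L**2)
1/(-54297 + y(m(13), P(18))) = 1/(-54297 - 21*(1 + (-3 - 1*13)**2)/8) = 1/(-54297 - 21*(1 + (-3 - 13)**2)/8) = 1/(-54297 - 21*(1 + (-16)**2)/8) = 1/(-54297 - 21*(1 + 256)/8) = 1/(-54297 - 21/8*257) = 1/(-54297 - 5397/8) = 1/(-439773/8) = -8/439773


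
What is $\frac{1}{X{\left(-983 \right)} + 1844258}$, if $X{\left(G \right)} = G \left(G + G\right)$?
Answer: $\frac{1}{3776836} \approx 2.6477 \cdot 10^{-7}$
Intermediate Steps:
$X{\left(G \right)} = 2 G^{2}$ ($X{\left(G \right)} = G 2 G = 2 G^{2}$)
$\frac{1}{X{\left(-983 \right)} + 1844258} = \frac{1}{2 \left(-983\right)^{2} + 1844258} = \frac{1}{2 \cdot 966289 + 1844258} = \frac{1}{1932578 + 1844258} = \frac{1}{3776836}$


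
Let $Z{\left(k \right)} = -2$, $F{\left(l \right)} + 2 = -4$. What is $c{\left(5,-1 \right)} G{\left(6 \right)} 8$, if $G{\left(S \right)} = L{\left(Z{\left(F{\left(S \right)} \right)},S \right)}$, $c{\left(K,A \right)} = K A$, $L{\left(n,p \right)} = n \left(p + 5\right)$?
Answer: $880$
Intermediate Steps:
$F{\left(l \right)} = -6$ ($F{\left(l \right)} = -2 - 4 = -6$)
$L{\left(n,p \right)} = n \left(5 + p\right)$
$c{\left(K,A \right)} = A K$
$G{\left(S \right)} = -10 - 2 S$ ($G{\left(S \right)} = - 2 \left(5 + S\right) = -10 - 2 S$)
$c{\left(5,-1 \right)} G{\left(6 \right)} 8 = \left(-1\right) 5 \left(-10 - 12\right) 8 = - 5 \left(-10 - 12\right) 8 = \left(-5\right) \left(-22\right) 8 = 110 \cdot 8 = 880$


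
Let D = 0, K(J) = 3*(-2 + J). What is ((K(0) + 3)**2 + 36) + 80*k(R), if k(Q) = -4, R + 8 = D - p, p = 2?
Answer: -275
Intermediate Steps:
K(J) = -6 + 3*J
R = -10 (R = -8 + (0 - 1*2) = -8 + (0 - 2) = -8 - 2 = -10)
((K(0) + 3)**2 + 36) + 80*k(R) = (((-6 + 3*0) + 3)**2 + 36) + 80*(-4) = (((-6 + 0) + 3)**2 + 36) - 320 = ((-6 + 3)**2 + 36) - 320 = ((-3)**2 + 36) - 320 = (9 + 36) - 320 = 45 - 320 = -275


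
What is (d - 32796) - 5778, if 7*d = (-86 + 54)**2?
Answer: -268994/7 ≈ -38428.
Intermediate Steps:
d = 1024/7 (d = (-86 + 54)**2/7 = (1/7)*(-32)**2 = (1/7)*1024 = 1024/7 ≈ 146.29)
(d - 32796) - 5778 = (1024/7 - 32796) - 5778 = -228548/7 - 5778 = -268994/7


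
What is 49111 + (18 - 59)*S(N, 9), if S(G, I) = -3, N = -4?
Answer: 49234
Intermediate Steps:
49111 + (18 - 59)*S(N, 9) = 49111 + (18 - 59)*(-3) = 49111 - 41*(-3) = 49111 + 123 = 49234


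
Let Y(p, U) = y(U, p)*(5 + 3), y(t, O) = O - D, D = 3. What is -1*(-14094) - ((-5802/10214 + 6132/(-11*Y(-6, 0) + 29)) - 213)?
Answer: 59958127626/4192847 ≈ 14300.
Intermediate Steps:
y(t, O) = -3 + O (y(t, O) = O - 1*3 = O - 3 = -3 + O)
Y(p, U) = -24 + 8*p (Y(p, U) = (-3 + p)*(5 + 3) = (-3 + p)*8 = -24 + 8*p)
-1*(-14094) - ((-5802/10214 + 6132/(-11*Y(-6, 0) + 29)) - 213) = -1*(-14094) - ((-5802/10214 + 6132/(-11*(-24 + 8*(-6)) + 29)) - 213) = 14094 - ((-5802*1/10214 + 6132/(-11*(-24 - 48) + 29)) - 213) = 14094 - ((-2901/5107 + 6132/(-11*(-72) + 29)) - 213) = 14094 - ((-2901/5107 + 6132/(792 + 29)) - 213) = 14094 - ((-2901/5107 + 6132/821) - 213) = 14094 - (28934403/4192847 - 213) = 14094 - 1*(-864142008/4192847) = 14094 + 864142008/4192847 = 59958127626/4192847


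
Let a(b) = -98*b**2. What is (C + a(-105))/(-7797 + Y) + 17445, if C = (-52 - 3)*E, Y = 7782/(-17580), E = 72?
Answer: 401734635915/22846507 ≈ 17584.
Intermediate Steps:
Y = -1297/2930 (Y = 7782*(-1/17580) = -1297/2930 ≈ -0.44266)
C = -3960 (C = (-52 - 3)*72 = -55*72 = -3960)
(C + a(-105))/(-7797 + Y) + 17445 = (-3960 - 98*(-105)**2)/(-7797 - 1297/2930) + 17445 = (-3960 - 98*11025)/(-22846507/2930) + 17445 = (-3960 - 1080450)*(-2930/22846507) + 17445 = -1084410*(-2930/22846507) + 17445 = 3177321300/22846507 + 17445 = 401734635915/22846507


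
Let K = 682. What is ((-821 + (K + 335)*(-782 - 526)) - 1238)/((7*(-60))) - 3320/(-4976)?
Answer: 82886179/26124 ≈ 3172.8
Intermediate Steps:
((-821 + (K + 335)*(-782 - 526)) - 1238)/((7*(-60))) - 3320/(-4976) = ((-821 + (682 + 335)*(-782 - 526)) - 1238)/((7*(-60))) - 3320/(-4976) = ((-821 + 1017*(-1308)) - 1238)/(-420) - 3320*(-1/4976) = ((-821 - 1330236) - 1238)*(-1/420) + 415/622 = (-1331057 - 1238)*(-1/420) + 415/622 = -1332295*(-1/420) + 415/622 = 266459/84 + 415/622 = 82886179/26124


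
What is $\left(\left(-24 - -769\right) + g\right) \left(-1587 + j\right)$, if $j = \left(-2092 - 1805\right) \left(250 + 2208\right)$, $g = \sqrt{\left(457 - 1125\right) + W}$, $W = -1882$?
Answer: $-7137407685 - 47902065 i \sqrt{102} \approx -7.1374 \cdot 10^{9} - 4.8379 \cdot 10^{8} i$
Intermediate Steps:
$g = 5 i \sqrt{102}$ ($g = \sqrt{\left(457 - 1125\right) - 1882} = \sqrt{-668 - 1882} = \sqrt{-2550} = 5 i \sqrt{102} \approx 50.497 i$)
$j = -9578826$ ($j = \left(-3897\right) 2458 = -9578826$)
$\left(\left(-24 - -769\right) + g\right) \left(-1587 + j\right) = \left(\left(-24 - -769\right) + 5 i \sqrt{102}\right) \left(-1587 - 9578826\right) = \left(\left(-24 + 769\right) + 5 i \sqrt{102}\right) \left(-9580413\right) = \left(745 + 5 i \sqrt{102}\right) \left(-9580413\right) = -7137407685 - 47902065 i \sqrt{102}$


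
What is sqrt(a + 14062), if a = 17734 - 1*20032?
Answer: 2*sqrt(2941) ≈ 108.46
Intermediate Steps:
a = -2298 (a = 17734 - 20032 = -2298)
sqrt(a + 14062) = sqrt(-2298 + 14062) = sqrt(11764) = 2*sqrt(2941)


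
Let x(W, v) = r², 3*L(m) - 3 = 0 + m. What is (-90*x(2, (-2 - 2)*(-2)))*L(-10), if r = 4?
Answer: 3360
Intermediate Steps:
L(m) = 1 + m/3 (L(m) = 1 + (0 + m)/3 = 1 + m/3)
x(W, v) = 16 (x(W, v) = 4² = 16)
(-90*x(2, (-2 - 2)*(-2)))*L(-10) = (-90*16)*(1 + (⅓)*(-10)) = -1440*(1 - 10/3) = -1440*(-7/3) = 3360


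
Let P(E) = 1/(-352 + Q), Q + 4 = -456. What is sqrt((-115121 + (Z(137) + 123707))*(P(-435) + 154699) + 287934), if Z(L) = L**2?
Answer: sqrt(697598981512979)/406 ≈ 65054.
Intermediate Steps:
Q = -460 (Q = -4 - 456 = -460)
P(E) = -1/812 (P(E) = 1/(-352 - 460) = 1/(-812) = -1/812)
sqrt((-115121 + (Z(137) + 123707))*(P(-435) + 154699) + 287934) = sqrt((-115121 + (137**2 + 123707))*(-1/812 + 154699) + 287934) = sqrt((-115121 + (18769 + 123707))*(125615587/812) + 287934) = sqrt((-115121 + 142476)*(125615587/812) + 287934) = sqrt(27355*(125615587/812) + 287934) = sqrt(3436214382385/812 + 287934) = sqrt(3436448184793/812) = sqrt(697598981512979)/406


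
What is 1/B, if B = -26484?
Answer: -1/26484 ≈ -3.7759e-5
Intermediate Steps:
1/B = 1/(-26484) = -1/26484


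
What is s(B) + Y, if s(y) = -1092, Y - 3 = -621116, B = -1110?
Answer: -622205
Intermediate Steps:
Y = -621113 (Y = 3 - 621116 = -621113)
s(B) + Y = -1092 - 621113 = -622205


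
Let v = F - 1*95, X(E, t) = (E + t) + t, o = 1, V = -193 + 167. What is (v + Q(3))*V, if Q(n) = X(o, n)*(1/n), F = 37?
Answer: 4342/3 ≈ 1447.3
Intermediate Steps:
V = -26
X(E, t) = E + 2*t
v = -58 (v = 37 - 1*95 = 37 - 95 = -58)
Q(n) = (1 + 2*n)/n (Q(n) = (1 + 2*n)*(1/n) = (1 + 2*n)/n)
(v + Q(3))*V = (-58 + (2 + 1/3))*(-26) = (-58 + (2 + ⅓))*(-26) = (-58 + 7/3)*(-26) = -167/3*(-26) = 4342/3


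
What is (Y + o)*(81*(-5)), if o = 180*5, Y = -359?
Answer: -219105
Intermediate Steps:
o = 900
(Y + o)*(81*(-5)) = (-359 + 900)*(81*(-5)) = 541*(-405) = -219105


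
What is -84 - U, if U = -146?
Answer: 62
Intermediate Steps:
-84 - U = -84 - 1*(-146) = -84 + 146 = 62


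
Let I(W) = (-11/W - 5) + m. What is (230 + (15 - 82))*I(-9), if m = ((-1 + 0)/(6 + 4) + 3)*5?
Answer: 31459/18 ≈ 1747.7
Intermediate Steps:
m = 29/2 (m = (-1/10 + 3)*5 = (-1*⅒ + 3)*5 = (-⅒ + 3)*5 = (29/10)*5 = 29/2 ≈ 14.500)
I(W) = 19/2 - 11/W (I(W) = (-11/W - 5) + 29/2 = (-5 - 11/W) + 29/2 = 19/2 - 11/W)
(230 + (15 - 82))*I(-9) = (230 + (15 - 82))*(19/2 - 11/(-9)) = (230 - 67)*(19/2 - 11*(-⅑)) = 163*(19/2 + 11/9) = 163*(193/18) = 31459/18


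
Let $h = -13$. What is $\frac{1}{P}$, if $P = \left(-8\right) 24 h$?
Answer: $\frac{1}{2496} \approx 0.00040064$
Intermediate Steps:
$P = 2496$ ($P = \left(-8\right) 24 \left(-13\right) = \left(-192\right) \left(-13\right) = 2496$)
$\frac{1}{P} = \frac{1}{2496}$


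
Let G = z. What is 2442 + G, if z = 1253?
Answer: 3695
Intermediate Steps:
G = 1253
2442 + G = 2442 + 1253 = 3695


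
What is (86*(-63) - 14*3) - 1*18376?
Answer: -23836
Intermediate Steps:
(86*(-63) - 14*3) - 1*18376 = (-5418 - 42) - 18376 = -5460 - 18376 = -23836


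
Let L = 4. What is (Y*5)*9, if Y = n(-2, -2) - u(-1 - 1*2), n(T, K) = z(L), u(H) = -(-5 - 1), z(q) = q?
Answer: -90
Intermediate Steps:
u(H) = 6 (u(H) = -1*(-6) = 6)
n(T, K) = 4
Y = -2 (Y = 4 - 1*6 = 4 - 6 = -2)
(Y*5)*9 = -2*5*9 = -10*9 = -90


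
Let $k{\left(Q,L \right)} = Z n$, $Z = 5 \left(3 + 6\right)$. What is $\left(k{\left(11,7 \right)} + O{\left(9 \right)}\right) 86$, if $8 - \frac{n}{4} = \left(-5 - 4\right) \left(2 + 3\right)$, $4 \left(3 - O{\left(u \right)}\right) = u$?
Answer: $\frac{1641009}{2} \approx 8.205 \cdot 10^{5}$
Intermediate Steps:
$O{\left(u \right)} = 3 - \frac{u}{4}$
$n = 212$ ($n = 32 - 4 \left(-5 - 4\right) \left(2 + 3\right) = 32 - 4 \left(\left(-9\right) 5\right) = 32 - -180 = 32 + 180 = 212$)
$Z = 45$ ($Z = 5 \cdot 9 = 45$)
$k{\left(Q,L \right)} = 9540$ ($k{\left(Q,L \right)} = 45 \cdot 212 = 9540$)
$\left(k{\left(11,7 \right)} + O{\left(9 \right)}\right) 86 = \left(9540 + \left(3 - \frac{9}{4}\right)\right) 86 = \left(9540 + \frac{3}{4}\right) 86 = \frac{38163}{4} \cdot 86 = \frac{1641009}{2}$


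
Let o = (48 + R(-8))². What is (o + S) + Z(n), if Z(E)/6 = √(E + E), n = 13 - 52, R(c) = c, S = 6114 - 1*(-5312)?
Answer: 13026 + 6*I*√78 ≈ 13026.0 + 52.991*I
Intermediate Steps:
S = 11426 (S = 6114 + 5312 = 11426)
o = 1600 (o = (48 - 8)² = 40² = 1600)
n = -39
Z(E) = 6*√2*√E (Z(E) = 6*√(E + E) = 6*√(2*E) = 6*(√2*√E) = 6*√2*√E)
(o + S) + Z(n) = (1600 + 11426) + 6*√2*√(-39) = 13026 + 6*√2*(I*√39) = 13026 + 6*I*√78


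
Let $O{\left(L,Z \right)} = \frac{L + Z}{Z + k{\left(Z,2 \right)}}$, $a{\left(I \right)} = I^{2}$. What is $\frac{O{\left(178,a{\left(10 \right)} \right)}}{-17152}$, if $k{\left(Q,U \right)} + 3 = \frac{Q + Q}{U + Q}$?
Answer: $- \frac{7089}{43283072} \approx -0.00016378$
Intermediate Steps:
$k{\left(Q,U \right)} = -3 + \frac{2 Q}{Q + U}$ ($k{\left(Q,U \right)} = -3 + \frac{Q + Q}{U + Q} = -3 + \frac{2 Q}{Q + U}$)
$O{\left(L,Z \right)} = \frac{L + Z}{Z + \frac{-6 - Z}{2 + Z}}$ ($O{\left(L,Z \right)} = \frac{L + Z}{Z + \frac{- Z - 6}{Z + 2}} = \frac{L + Z}{Z + \frac{- Z - 6}{2 + Z}} = \frac{L + Z}{Z + \frac{-6 - Z}{2 + Z}}$)
$\frac{O{\left(178,a{\left(10 \right)} \right)}}{-17152} = \frac{\frac{1}{-6 - 10^{2} + 10^{2} \left(2 + 10^{2}\right)} \left(2 + 10^{2}\right) \left(178 + 10^{2}\right)}{-17152} = \frac{\left(2 + 100\right) \left(178 + 100\right)}{-6 - 100 + 100 \left(2 + 100\right)} \left(- \frac{1}{17152}\right) = \frac{1}{-6 - 100 + 100 \cdot 102} \cdot 102 \cdot 278 \left(- \frac{1}{17152}\right) = \frac{1}{-6 - 100 + 10200} \cdot 102 \cdot 278 \left(- \frac{1}{17152}\right) = \frac{1}{10094} \cdot 102 \cdot 278 \left(- \frac{1}{17152}\right) = \frac{14178}{5047} \left(- \frac{1}{17152}\right) = - \frac{7089}{43283072}$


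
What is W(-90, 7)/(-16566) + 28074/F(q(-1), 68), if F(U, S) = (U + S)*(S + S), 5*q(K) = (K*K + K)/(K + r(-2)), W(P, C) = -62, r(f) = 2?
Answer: 116411815/38300592 ≈ 3.0394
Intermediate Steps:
q(K) = (K + K²)/(5*(2 + K)) (q(K) = ((K*K + K)/(K + 2))/5 = ((K² + K)/(2 + K))/5 = ((K + K²)/(2 + K))/5 = (K + K²)/(5*(2 + K)))
F(U, S) = 2*S*(S + U) (F(U, S) = (S + U)*(2*S) = 2*S*(S + U))
W(-90, 7)/(-16566) + 28074/F(q(-1), 68) = -62/(-16566) + 28074/((2*68*(68 + (⅕)*(-1)*(1 - 1)/(2 - 1)))) = -62*(-1/16566) + 28074/((2*68*(68 + (⅕)*(-1)*0/1))) = 31/8283 + 28074/((2*68*(68 + (⅕)*(-1)*1*0))) = 31/8283 + 28074/((2*68*(68 + 0))) = 31/8283 + 28074/((2*68*68)) = 31/8283 + 28074/9248 = 31/8283 + 28074*(1/9248) = 31/8283 + 14037/4624 = 116411815/38300592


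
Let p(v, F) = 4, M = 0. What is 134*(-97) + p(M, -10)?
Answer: -12994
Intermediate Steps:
134*(-97) + p(M, -10) = 134*(-97) + 4 = -12998 + 4 = -12994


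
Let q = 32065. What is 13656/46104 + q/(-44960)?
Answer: -7202925/17273632 ≈ -0.41699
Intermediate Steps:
13656/46104 + q/(-44960) = 13656/46104 + 32065/(-44960) = 13656*(1/46104) + 32065*(-1/44960) = 569/1921 - 6413/8992 = -7202925/17273632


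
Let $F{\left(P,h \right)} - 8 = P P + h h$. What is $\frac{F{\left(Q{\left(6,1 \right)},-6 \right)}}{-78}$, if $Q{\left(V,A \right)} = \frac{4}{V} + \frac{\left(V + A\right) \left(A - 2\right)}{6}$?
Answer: $- \frac{59}{104} \approx -0.56731$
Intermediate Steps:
$Q{\left(V,A \right)} = \frac{4}{V} + \frac{\left(-2 + A\right) \left(A + V\right)}{6}$ ($Q{\left(V,A \right)} = \frac{4}{V} + \left(A + V\right) \left(-2 + A\right) \frac{1}{6} = \frac{4}{V} + \left(-2 + A\right) \left(A + V\right) \frac{1}{6} = \frac{4}{V} + \frac{\left(-2 + A\right) \left(A + V\right)}{6}$)
$F{\left(P,h \right)} = 8 + P^{2} + h^{2}$ ($F{\left(P,h \right)} = 8 + \left(P P + h h\right) = 8 + \left(P^{2} + h^{2}\right) = 8 + P^{2} + h^{2}$)
$\frac{F{\left(Q{\left(6,1 \right)},-6 \right)}}{-78} = \frac{8 + \left(\frac{24 + 6 \left(1^{2} - 2 - 12 + 1 \cdot 6\right)}{6 \cdot 6}\right)^{2} + \left(-6\right)^{2}}{-78} = \left(8 + \left(\frac{1}{6} \cdot \frac{1}{6} \left(24 + 6 \left(1 - 2 - 12 + 6\right)\right)\right)^{2} + 36\right) \left(- \frac{1}{78}\right) = \left(8 + \left(\frac{1}{6} \cdot \frac{1}{6} \left(24 + 6 \left(-7\right)\right)\right)^{2} + 36\right) \left(- \frac{1}{78}\right) = \left(8 + \left(\frac{1}{6} \cdot \frac{1}{6} \left(24 - 42\right)\right)^{2} + 36\right) \left(- \frac{1}{78}\right) = \left(8 + \left(\frac{1}{6} \cdot \frac{1}{6} \left(-18\right)\right)^{2} + 36\right) \left(- \frac{1}{78}\right) = \left(8 + \left(- \frac{1}{2}\right)^{2} + 36\right) \left(- \frac{1}{78}\right) = \left(8 + \frac{1}{4} + 36\right) \left(- \frac{1}{78}\right) = \frac{177}{4} \left(- \frac{1}{78}\right) = - \frac{59}{104}$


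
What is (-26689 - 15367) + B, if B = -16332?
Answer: -58388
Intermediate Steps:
(-26689 - 15367) + B = (-26689 - 15367) - 16332 = -42056 - 16332 = -58388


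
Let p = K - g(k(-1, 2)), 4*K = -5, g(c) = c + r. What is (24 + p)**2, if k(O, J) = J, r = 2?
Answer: 5625/16 ≈ 351.56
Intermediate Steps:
g(c) = 2 + c (g(c) = c + 2 = 2 + c)
K = -5/4 (K = (1/4)*(-5) = -5/4 ≈ -1.2500)
p = -21/4 (p = -5/4 - (2 + 2) = -5/4 - 1*4 = -5/4 - 4 = -21/4 ≈ -5.2500)
(24 + p)**2 = (24 - 21/4)**2 = (75/4)**2 = 5625/16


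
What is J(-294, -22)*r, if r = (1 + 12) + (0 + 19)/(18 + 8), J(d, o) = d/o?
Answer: 52479/286 ≈ 183.49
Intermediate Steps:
r = 357/26 (r = 13 + 19/26 = 357/26 ≈ 13.731)
J(-294, -22)*r = -294/(-22)*(357/26) = -294*(-1/22)*(357/26) = (147/11)*(357/26) = 52479/286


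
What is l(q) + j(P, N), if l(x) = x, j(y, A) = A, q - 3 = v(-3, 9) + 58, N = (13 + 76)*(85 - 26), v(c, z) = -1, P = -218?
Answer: 5311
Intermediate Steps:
N = 5251 (N = 89*59 = 5251)
q = 60 (q = 3 + (-1 + 58) = 3 + 57 = 60)
l(q) + j(P, N) = 60 + 5251 = 5311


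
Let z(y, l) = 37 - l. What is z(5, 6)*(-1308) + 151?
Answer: -40397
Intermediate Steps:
z(5, 6)*(-1308) + 151 = (37 - 1*6)*(-1308) + 151 = (37 - 6)*(-1308) + 151 = 31*(-1308) + 151 = -40548 + 151 = -40397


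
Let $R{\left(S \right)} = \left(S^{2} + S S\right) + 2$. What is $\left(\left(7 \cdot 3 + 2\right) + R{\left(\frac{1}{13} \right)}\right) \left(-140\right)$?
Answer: $- \frac{591780}{169} \approx -3501.7$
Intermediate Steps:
$R{\left(S \right)} = 2 + 2 S^{2}$ ($R{\left(S \right)} = \left(S^{2} + S^{2}\right) + 2 = 2 S^{2} + 2 = 2 + 2 S^{2}$)
$\left(\left(7 \cdot 3 + 2\right) + R{\left(\frac{1}{13} \right)}\right) \left(-140\right) = \left(\left(7 \cdot 3 + 2\right) + \left(2 + 2 \left(\frac{1}{13}\right)^{2}\right)\right) \left(-140\right) = \left(\left(21 + 2\right) + \left(2 + \frac{2}{169}\right)\right) \left(-140\right) = \left(23 + \left(2 + 2 \cdot \frac{1}{169}\right)\right) \left(-140\right) = \left(23 + \left(2 + \frac{2}{169}\right)\right) \left(-140\right) = \left(23 + \frac{340}{169}\right) \left(-140\right) = \frac{4227}{169} \left(-140\right) = - \frac{591780}{169}$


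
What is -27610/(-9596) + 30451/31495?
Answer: 580892373/151113010 ≈ 3.8441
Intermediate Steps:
-27610/(-9596) + 30451/31495 = -27610*(-1/9596) + 30451*(1/31495) = 13805/4798 + 30451/31495 = 580892373/151113010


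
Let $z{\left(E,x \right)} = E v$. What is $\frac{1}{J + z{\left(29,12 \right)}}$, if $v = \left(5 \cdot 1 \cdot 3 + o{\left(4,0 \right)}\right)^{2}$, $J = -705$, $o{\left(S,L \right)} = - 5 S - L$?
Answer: $\frac{1}{20} \approx 0.05$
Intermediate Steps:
$o{\left(S,L \right)} = - L - 5 S$
$v = 25$ ($v = \left(5 \cdot 1 \cdot 3 - 20\right)^{2} = \left(5 \cdot 3 + \left(0 - 20\right)\right)^{2} = \left(15 - 20\right)^{2} = \left(-5\right)^{2} = 25$)
$z{\left(E,x \right)} = 25 E$ ($z{\left(E,x \right)} = E 25 = 25 E$)
$\frac{1}{J + z{\left(29,12 \right)}} = \frac{1}{-705 + 25 \cdot 29} = \frac{1}{-705 + 725} = \frac{1}{20}$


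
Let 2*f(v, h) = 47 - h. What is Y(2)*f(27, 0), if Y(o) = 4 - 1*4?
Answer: 0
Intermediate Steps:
f(v, h) = 47/2 - h/2 (f(v, h) = (47 - h)/2 = 47/2 - h/2)
Y(o) = 0 (Y(o) = 4 - 4 = 0)
Y(2)*f(27, 0) = 0*(47/2 - ½*0) = 0*(47/2 + 0) = 0*(47/2) = 0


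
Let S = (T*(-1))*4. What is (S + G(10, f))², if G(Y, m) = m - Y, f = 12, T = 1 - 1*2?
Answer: 36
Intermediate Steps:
T = -1 (T = 1 - 2 = -1)
S = 4 (S = -1*(-1)*4 = 1*4 = 4)
(S + G(10, f))² = (4 + (12 - 1*10))² = (4 + (12 - 10))² = (4 + 2)² = 6² = 36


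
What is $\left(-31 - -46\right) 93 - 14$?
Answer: $1381$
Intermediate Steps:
$\left(-31 - -46\right) 93 - 14 = \left(-31 + 46\right) 93 - 14 = 15 \cdot 93 - 14 = 1395 - 14 = 1381$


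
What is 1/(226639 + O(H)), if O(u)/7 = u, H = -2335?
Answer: 1/210294 ≈ 4.7552e-6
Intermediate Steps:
O(u) = 7*u
1/(226639 + O(H)) = 1/(226639 + 7*(-2335)) = 1/(226639 - 16345) = 1/210294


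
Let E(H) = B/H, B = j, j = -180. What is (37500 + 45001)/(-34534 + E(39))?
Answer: -1072513/449002 ≈ -2.3887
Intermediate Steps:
B = -180
E(H) = -180/H
(37500 + 45001)/(-34534 + E(39)) = (37500 + 45001)/(-34534 - 180/39) = 82501/(-34534 - 180*1/39) = 82501/(-34534 - 60/13) = 82501/(-449002/13) = 82501*(-13/449002) = -1072513/449002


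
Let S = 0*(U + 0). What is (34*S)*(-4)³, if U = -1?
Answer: 0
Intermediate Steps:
S = 0 (S = 0*(-1 + 0) = 0*(-1) = 0)
(34*S)*(-4)³ = (34*0)*(-4)³ = 0*(-64) = 0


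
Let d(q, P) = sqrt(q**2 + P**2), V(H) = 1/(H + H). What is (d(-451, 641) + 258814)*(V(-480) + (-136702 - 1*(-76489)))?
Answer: -7480304472767/480 - 57804481*sqrt(614282)/960 ≈ -1.5631e+10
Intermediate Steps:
V(H) = 1/(2*H)
d(q, P) = sqrt(P**2 + q**2)
(d(-451, 641) + 258814)*(V(-480) + (-136702 - 1*(-76489))) = (sqrt(641**2 + (-451)**2) + 258814)*((1/2)/(-480) + (-136702 - 1*(-76489))) = (sqrt(410881 + 203401) + 258814)*((1/2)*(-1/480) + (-136702 + 76489)) = (sqrt(614282) + 258814)*(-1/960 - 60213) = (258814 + sqrt(614282))*(-57804481/960) = -7480304472767/480 - 57804481*sqrt(614282)/960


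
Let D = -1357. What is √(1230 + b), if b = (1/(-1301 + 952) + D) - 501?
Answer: I*√76491377/349 ≈ 25.06*I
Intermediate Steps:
b = -648443/349 (b = (1/(-1301 + 952) - 1357) - 501 = (1/(-349) - 1357) - 501 = (-1/349 - 1357) - 501 = -473594/349 - 501 = -648443/349 ≈ -1858.0)
√(1230 + b) = √(1230 - 648443/349) = √(-219173/349) = I*√76491377/349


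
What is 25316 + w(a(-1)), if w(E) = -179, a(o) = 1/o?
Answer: 25137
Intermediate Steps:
25316 + w(a(-1)) = 25316 - 179 = 25137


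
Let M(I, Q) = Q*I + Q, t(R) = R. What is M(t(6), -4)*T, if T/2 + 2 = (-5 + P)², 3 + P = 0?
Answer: -3472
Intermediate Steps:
P = -3 (P = -3 + 0 = -3)
M(I, Q) = Q + I*Q (M(I, Q) = I*Q + Q = Q + I*Q)
T = 124 (T = -4 + 2*(-5 - 3)² = -4 + 2*(-8)² = -4 + 2*64 = -4 + 128 = 124)
M(t(6), -4)*T = -4*(1 + 6)*124 = -4*7*124 = -28*124 = -3472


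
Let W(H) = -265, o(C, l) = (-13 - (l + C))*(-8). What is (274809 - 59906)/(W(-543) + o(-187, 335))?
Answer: 214903/1023 ≈ 210.07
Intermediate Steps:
o(C, l) = 104 + 8*C + 8*l (o(C, l) = (-13 - (C + l))*(-8) = (-13 + (-C - l))*(-8) = (-13 - C - l)*(-8) = 104 + 8*C + 8*l)
(274809 - 59906)/(W(-543) + o(-187, 335)) = (274809 - 59906)/(-265 + (104 + 8*(-187) + 8*335)) = 214903/(-265 + (104 - 1496 + 2680)) = 214903/(-265 + 1288) = 214903/1023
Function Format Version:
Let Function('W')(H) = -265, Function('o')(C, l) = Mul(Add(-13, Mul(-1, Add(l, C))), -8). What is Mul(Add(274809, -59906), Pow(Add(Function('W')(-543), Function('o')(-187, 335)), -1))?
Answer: Rational(214903, 1023) ≈ 210.07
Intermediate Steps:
Function('o')(C, l) = Add(104, Mul(8, C), Mul(8, l)) (Function('o')(C, l) = Mul(Add(-13, Mul(-1, Add(C, l))), -8) = Mul(Add(-13, Add(Mul(-1, C), Mul(-1, l))), -8) = Mul(Add(-13, Mul(-1, C), Mul(-1, l)), -8) = Add(104, Mul(8, C), Mul(8, l)))
Mul(Add(274809, -59906), Pow(Add(Function('W')(-543), Function('o')(-187, 335)), -1)) = Mul(Add(274809, -59906), Pow(Add(-265, Add(104, Mul(8, -187), Mul(8, 335))), -1)) = Mul(214903, Pow(Add(-265, Add(104, -1496, 2680)), -1)) = Mul(214903, Pow(Add(-265, 1288), -1)) = Mul(214903, Pow(1023, -1)) = Mul(214903, Rational(1, 1023)) = Rational(214903, 1023)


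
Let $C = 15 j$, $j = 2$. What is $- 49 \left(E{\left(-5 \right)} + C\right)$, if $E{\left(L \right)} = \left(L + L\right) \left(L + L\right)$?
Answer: $-6370$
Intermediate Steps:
$C = 30$ ($C = 15 \cdot 2 = 30$)
$E{\left(L \right)} = 4 L^{2}$ ($E{\left(L \right)} = 2 L 2 L = 4 L^{2}$)
$- 49 \left(E{\left(-5 \right)} + C\right) = - 49 \left(4 \left(-5\right)^{2} + 30\right) = - 49 \left(4 \cdot 25 + 30\right) = - 49 \left(100 + 30\right) = \left(-49\right) 130 = -6370$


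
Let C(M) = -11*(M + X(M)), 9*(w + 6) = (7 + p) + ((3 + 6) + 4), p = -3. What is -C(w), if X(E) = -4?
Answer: -803/9 ≈ -89.222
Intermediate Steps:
w = -37/9 (w = -6 + ((7 - 3) + ((3 + 6) + 4))/9 = -6 + (4 + (9 + 4))/9 = -6 + (4 + 13)/9 = -6 + (1/9)*17 = -6 + 17/9 = -37/9 ≈ -4.1111)
C(M) = 44 - 11*M (C(M) = -11*(M - 4) = -11*(-4 + M) = 44 - 11*M)
-C(w) = -(44 - 11*(-37/9)) = -(44 + 407/9) = -1*803/9 = -803/9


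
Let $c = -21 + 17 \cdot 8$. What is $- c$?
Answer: $-115$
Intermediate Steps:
$c = 115$ ($c = -21 + 136 = 115$)
$- c = \left(-1\right) 115 = -115$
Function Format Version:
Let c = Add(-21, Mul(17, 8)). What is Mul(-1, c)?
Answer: -115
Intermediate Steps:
c = 115 (c = Add(-21, 136) = 115)
Mul(-1, c) = Mul(-1, 115) = -115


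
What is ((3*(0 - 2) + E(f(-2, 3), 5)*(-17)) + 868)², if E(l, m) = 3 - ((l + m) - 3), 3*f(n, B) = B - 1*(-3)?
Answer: 772641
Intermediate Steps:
f(n, B) = 1 + B/3 (f(n, B) = (B - 1*(-3))/3 = (B + 3)/3 = (3 + B)/3 = 1 + B/3)
E(l, m) = 6 - l - m (E(l, m) = 3 - (-3 + l + m) = 3 + (3 - l - m) = 6 - l - m)
((3*(0 - 2) + E(f(-2, 3), 5)*(-17)) + 868)² = ((3*(0 - 2) + (6 - (1 + (⅓)*3) - 1*5)*(-17)) + 868)² = ((3*(-2) + (6 - (1 + 1) - 5)*(-17)) + 868)² = ((-6 + (6 - 1*2 - 5)*(-17)) + 868)² = ((-6 + (6 - 2 - 5)*(-17)) + 868)² = ((-6 - 1*(-17)) + 868)² = ((-6 + 17) + 868)² = (11 + 868)² = 879² = 772641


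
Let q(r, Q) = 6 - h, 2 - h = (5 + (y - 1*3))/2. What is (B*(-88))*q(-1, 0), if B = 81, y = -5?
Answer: -17820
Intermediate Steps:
h = 7/2 (h = 2 - (5 + (-5 - 1*3))/2 = 2 - (5 + (-5 - 3))/2 = 2 - (5 - 8)/2 = 2 - (-3)/2 = 2 - 1*(-3/2) = 2 + 3/2 = 7/2 ≈ 3.5000)
q(r, Q) = 5/2 (q(r, Q) = 6 - 1*7/2 = 6 - 7/2 = 5/2)
(B*(-88))*q(-1, 0) = (81*(-88))*(5/2) = -7128*5/2 = -17820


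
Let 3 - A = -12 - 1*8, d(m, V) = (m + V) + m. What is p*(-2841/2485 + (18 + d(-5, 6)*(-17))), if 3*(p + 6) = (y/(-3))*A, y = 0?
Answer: -1265214/2485 ≈ -509.14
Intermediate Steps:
d(m, V) = V + 2*m (d(m, V) = (V + m) + m = V + 2*m)
A = 23 (A = 3 - (-12 - 1*8) = 3 - (-12 - 8) = 3 - 1*(-20) = 3 + 20 = 23)
p = -6 (p = -6 + ((0/(-3))*23)/3 = -6 + ((0*(-1/3))*23)/3 = -6 + (0*23)/3 = -6 + (1/3)*0 = -6 + 0 = -6)
p*(-2841/2485 + (18 + d(-5, 6)*(-17))) = -6*(-2841/2485 + (18 + (6 + 2*(-5))*(-17))) = -6*(-2841*1/2485 + (18 + (6 - 10)*(-17))) = -6*(-2841/2485 + (18 - 4*(-17))) = -6*(-2841/2485 + (18 + 68)) = -6*(-2841/2485 + 86) = -6*210869/2485 = -1265214/2485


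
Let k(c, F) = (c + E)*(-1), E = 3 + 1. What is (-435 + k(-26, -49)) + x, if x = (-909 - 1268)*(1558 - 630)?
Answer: -2020669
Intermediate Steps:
x = -2020256 (x = -2177*928 = -2020256)
E = 4
k(c, F) = -4 - c (k(c, F) = (c + 4)*(-1) = (4 + c)*(-1) = -4 - c)
(-435 + k(-26, -49)) + x = (-435 + (-4 - 1*(-26))) - 2020256 = (-435 + (-4 + 26)) - 2020256 = (-435 + 22) - 2020256 = -413 - 2020256 = -2020669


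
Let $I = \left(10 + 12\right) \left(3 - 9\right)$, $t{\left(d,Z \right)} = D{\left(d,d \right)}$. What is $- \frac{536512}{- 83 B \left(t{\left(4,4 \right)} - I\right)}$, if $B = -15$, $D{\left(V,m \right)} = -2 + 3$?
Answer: $- \frac{6464}{1995} \approx -3.2401$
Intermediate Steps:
$D{\left(V,m \right)} = 1$
$t{\left(d,Z \right)} = 1$
$I = -132$ ($I = 22 \left(-6\right) = -132$)
$- \frac{536512}{- 83 B \left(t{\left(4,4 \right)} - I\right)} = - \frac{536512}{\left(-83\right) \left(-15\right) \left(1 - -132\right)} = - \frac{536512}{1245 \left(1 + 132\right)} = - \frac{536512}{1245 \cdot 133} = - \frac{536512}{165585} = \left(-536512\right) \frac{1}{165585} = - \frac{6464}{1995}$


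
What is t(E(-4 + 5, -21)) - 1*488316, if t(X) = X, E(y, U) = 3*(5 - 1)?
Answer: -488304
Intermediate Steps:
E(y, U) = 12 (E(y, U) = 3*4 = 12)
t(E(-4 + 5, -21)) - 1*488316 = 12 - 1*488316 = 12 - 488316 = -488304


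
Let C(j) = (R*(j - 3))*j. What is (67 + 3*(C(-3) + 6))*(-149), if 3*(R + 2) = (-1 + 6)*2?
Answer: -23393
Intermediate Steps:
R = 4/3 (R = -2 + ((-1 + 6)*2)/3 = -2 + (5*2)/3 = -2 + (⅓)*10 = -2 + 10/3 = 4/3 ≈ 1.3333)
C(j) = j*(-4 + 4*j/3) (C(j) = (4*(j - 3)/3)*j = (4*(-3 + j)/3)*j = (-4 + 4*j/3)*j = j*(-4 + 4*j/3))
(67 + 3*(C(-3) + 6))*(-149) = (67 + 3*((4/3)*(-3)*(-3 - 3) + 6))*(-149) = (67 + 3*((4/3)*(-3)*(-6) + 6))*(-149) = (67 + 3*(24 + 6))*(-149) = (67 + 3*30)*(-149) = (67 + 90)*(-149) = 157*(-149) = -23393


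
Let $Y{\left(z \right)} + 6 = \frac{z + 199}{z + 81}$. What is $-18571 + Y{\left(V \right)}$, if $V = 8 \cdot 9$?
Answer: $- \frac{2842010}{153} \approx -18575.0$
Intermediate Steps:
$V = 72$
$Y{\left(z \right)} = -6 + \frac{199 + z}{81 + z}$ ($Y{\left(z \right)} = -6 + \frac{z + 199}{z + 81} = -6 + \frac{199 + z}{81 + z}$)
$-18571 + Y{\left(V \right)} = -18571 + \frac{-287 - 360}{81 + 72} = -18571 + \frac{-287 - 360}{153} = -18571 + \frac{1}{153} \left(-647\right) = -18571 - \frac{647}{153} = - \frac{2842010}{153}$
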